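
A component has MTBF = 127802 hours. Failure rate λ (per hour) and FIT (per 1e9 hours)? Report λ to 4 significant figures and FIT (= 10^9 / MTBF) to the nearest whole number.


Formula: λ = 1 / MTBF; FIT = λ × 1e9 = 1e9 / MTBF
λ = 1 / 127802 ≈ 7.825e-06 failures/hour
FIT = 1e9 / 127802 ≈ 7825 failures per 1e9 hours (nearest whole number)

λ = 7.825e-06 /h, FIT = 7825


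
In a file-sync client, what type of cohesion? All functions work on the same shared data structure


Reasoning: Functions share data
Type: Communicational cohesion

Communicational cohesion


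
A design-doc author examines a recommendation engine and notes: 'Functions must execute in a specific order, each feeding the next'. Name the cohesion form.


Reasoning: Output of one is input to next
Type: Sequential cohesion

Sequential cohesion


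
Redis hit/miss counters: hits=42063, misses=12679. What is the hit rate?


Formula: hit rate = hits / (hits + misses) * 100
hit rate = 42063 / (42063 + 12679) * 100
hit rate = 42063 / 54742 * 100
hit rate = 76.84%

76.84%


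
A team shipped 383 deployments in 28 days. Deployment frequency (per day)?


Formula: deployments per day = releases / days
= 383 / 28
= 13.679 deploys/day
(equivalently, 95.75 deploys/week)

13.679 deploys/day


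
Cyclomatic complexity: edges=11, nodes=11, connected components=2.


Formula: V(G) = E - N + 2P
V(G) = 11 - 11 + 2*2
V(G) = 0 + 4
V(G) = 4

4


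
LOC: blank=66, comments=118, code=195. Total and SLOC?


Total LOC = blank + comment + code
Total LOC = 66 + 118 + 195 = 379
SLOC (source only) = code = 195

Total LOC: 379, SLOC: 195


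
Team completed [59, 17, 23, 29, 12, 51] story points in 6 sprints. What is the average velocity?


Formula: Avg velocity = Total points / Number of sprints
Points: [59, 17, 23, 29, 12, 51]
Sum = 59 + 17 + 23 + 29 + 12 + 51 = 191
Avg velocity = 191 / 6 = 31.83 points/sprint

31.83 points/sprint


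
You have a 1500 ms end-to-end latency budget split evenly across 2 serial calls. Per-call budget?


Formula: per_stage = total_budget / stages
per_stage = 1500 / 2
per_stage = 750.0 ms

750.0 ms


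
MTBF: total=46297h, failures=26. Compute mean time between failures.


Formula: MTBF = Total operating time / Number of failures
MTBF = 46297 / 26
MTBF = 1780.65 hours

1780.65 hours


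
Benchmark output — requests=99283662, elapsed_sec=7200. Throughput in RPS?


Formula: throughput = requests / seconds
throughput = 99283662 / 7200
throughput = 13789.4 requests/second

13789.4 requests/second


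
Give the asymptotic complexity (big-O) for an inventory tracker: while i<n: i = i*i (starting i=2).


Reasoning: squaring drives double-exponential growth; iterations ~ log log n
Complexity: O(log log n)

O(log log n)


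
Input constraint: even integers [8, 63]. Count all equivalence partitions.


Constraint: even integers in [8, 63]
Class 1: x < 8 — out-of-range invalid
Class 2: x in [8,63] but odd — wrong type invalid
Class 3: x in [8,63] and even — valid
Class 4: x > 63 — out-of-range invalid
Total equivalence classes: 4

4 equivalence classes


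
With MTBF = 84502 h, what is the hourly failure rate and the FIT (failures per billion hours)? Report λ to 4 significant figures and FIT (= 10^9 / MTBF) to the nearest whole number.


Formula: λ = 1 / MTBF; FIT = λ × 1e9 = 1e9 / MTBF
λ = 1 / 84502 ≈ 1.183e-05 failures/hour
FIT = 1e9 / 84502 ≈ 11834 failures per 1e9 hours (nearest whole number)

λ = 1.183e-05 /h, FIT = 11834


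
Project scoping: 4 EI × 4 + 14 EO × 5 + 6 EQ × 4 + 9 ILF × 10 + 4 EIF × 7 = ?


UFP = EI*4 + EO*5 + EQ*4 + ILF*10 + EIF*7
UFP = 4*4 + 14*5 + 6*4 + 9*10 + 4*7
UFP = 16 + 70 + 24 + 90 + 28
UFP = 228

228


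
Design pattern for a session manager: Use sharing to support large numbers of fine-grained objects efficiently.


This matches the Flyweight pattern

Flyweight


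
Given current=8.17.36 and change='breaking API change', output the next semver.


Current: 8.17.36
Change category: 'breaking API change' → major bump
SemVer rule: major bump → increment MAJOR, reset MINOR and PATCH to 0
New: 9.0.0

9.0.0


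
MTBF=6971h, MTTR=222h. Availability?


Availability = MTBF / (MTBF + MTTR)
Availability = 6971 / (6971 + 222)
Availability = 6971 / 7193
Availability = 96.9137%

96.9137%


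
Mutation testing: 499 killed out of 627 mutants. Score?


Mutation score = killed / total * 100
Mutation score = 499 / 627 * 100
Mutation score = 79.59%

79.59%


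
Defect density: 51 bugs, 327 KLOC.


Defect density = defects / KLOC
Defect density = 51 / 327
Defect density = 0.156 defects/KLOC

0.156 defects/KLOC


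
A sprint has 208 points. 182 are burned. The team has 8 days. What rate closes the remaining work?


Formula: Required rate = Remaining points / Days left
Remaining = 208 - 182 = 26 points
Required rate = 26 / 8 = 3.25 points/day

3.25 points/day


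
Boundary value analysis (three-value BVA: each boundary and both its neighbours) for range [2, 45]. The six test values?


Range: [2, 45]
Boundaries: just below min, min, min+1, max-1, max, just above max
Values: [1, 2, 3, 44, 45, 46]

[1, 2, 3, 44, 45, 46]


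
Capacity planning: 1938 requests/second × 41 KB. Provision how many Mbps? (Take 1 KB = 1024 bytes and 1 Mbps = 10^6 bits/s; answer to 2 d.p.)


Formula: Mbps = payload_bytes * RPS * 8 / 1e6
Payload per request = 41 KB = 41 * 1024 = 41984 bytes
Total bytes/sec = 41984 * 1938 = 81364992
Total bits/sec = 81364992 * 8 = 650919936
Mbps = 650919936 / 1e6 = 650.92

650.92 Mbps


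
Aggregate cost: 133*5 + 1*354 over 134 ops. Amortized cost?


Formula: Amortized cost = Total cost / Operations
Total cost = (133 * 5) + (1 * 354)
Total cost = 665 + 354 = 1019
Amortized = 1019 / 134 = 7.6045

7.6045


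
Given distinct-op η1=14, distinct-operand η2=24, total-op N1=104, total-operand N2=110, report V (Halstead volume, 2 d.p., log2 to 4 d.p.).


Formula: V = N * log2(η), where N = N1 + N2 and η = η1 + η2
η = 14 + 24 = 38
N = 104 + 110 = 214
log2(38) ≈ 5.2479
V = 214 * 5.2479 = 1123.05

1123.05


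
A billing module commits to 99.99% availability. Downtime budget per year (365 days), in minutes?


Formula: allowed downtime = period * (100 - SLA) / 100
Period (year (365 days)) = 525600 minutes
Unavailability fraction = (100 - 99.99) / 100
Allowed downtime = 525600 * (100 - 99.99) / 100
Allowed downtime = 52.56 minutes

52.56 minutes


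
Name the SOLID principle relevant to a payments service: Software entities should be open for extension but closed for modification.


This describes the Open/Closed Principle (OCP)

Open/Closed Principle (OCP)


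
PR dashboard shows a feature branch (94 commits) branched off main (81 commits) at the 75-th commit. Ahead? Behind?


Common ancestor: commit #75
feature commits after divergence: 94 - 75 = 19
main commits after divergence: 81 - 75 = 6
feature is 19 commits ahead of main
main is 6 commits ahead of feature

feature ahead: 19, main ahead: 6


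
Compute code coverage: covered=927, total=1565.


Coverage = covered / total * 100
Coverage = 927 / 1565 * 100
Coverage = 59.23%

59.23%


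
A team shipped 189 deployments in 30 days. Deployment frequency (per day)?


Formula: deployments per day = releases / days
= 189 / 30
= 6.3 deploys/day
(equivalently, 44.1 deploys/week)

6.3 deploys/day


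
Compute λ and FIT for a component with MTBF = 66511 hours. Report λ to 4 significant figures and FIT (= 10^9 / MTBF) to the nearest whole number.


Formula: λ = 1 / MTBF; FIT = λ × 1e9 = 1e9 / MTBF
λ = 1 / 66511 ≈ 1.504e-05 failures/hour
FIT = 1e9 / 66511 ≈ 15035 failures per 1e9 hours (nearest whole number)

λ = 1.504e-05 /h, FIT = 15035


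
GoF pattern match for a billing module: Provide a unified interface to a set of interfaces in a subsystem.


This matches the Facade pattern

Facade


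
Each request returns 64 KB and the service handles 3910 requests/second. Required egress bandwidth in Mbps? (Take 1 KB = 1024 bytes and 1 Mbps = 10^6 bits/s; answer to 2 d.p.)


Formula: Mbps = payload_bytes * RPS * 8 / 1e6
Payload per request = 64 KB = 64 * 1024 = 65536 bytes
Total bytes/sec = 65536 * 3910 = 256245760
Total bits/sec = 256245760 * 8 = 2049966080
Mbps = 2049966080 / 1e6 = 2049.97

2049.97 Mbps


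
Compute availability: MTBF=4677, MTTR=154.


Availability = MTBF / (MTBF + MTTR)
Availability = 4677 / (4677 + 154)
Availability = 4677 / 4831
Availability = 96.8123%

96.8123%


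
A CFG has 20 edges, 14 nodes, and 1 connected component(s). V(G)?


Formula: V(G) = E - N + 2P
V(G) = 20 - 14 + 2*1
V(G) = 6 + 2
V(G) = 8

8


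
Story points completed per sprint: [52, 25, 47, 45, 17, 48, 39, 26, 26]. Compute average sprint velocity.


Formula: Avg velocity = Total points / Number of sprints
Points: [52, 25, 47, 45, 17, 48, 39, 26, 26]
Sum = 52 + 25 + 47 + 45 + 17 + 48 + 39 + 26 + 26 = 325
Avg velocity = 325 / 9 = 36.11 points/sprint

36.11 points/sprint


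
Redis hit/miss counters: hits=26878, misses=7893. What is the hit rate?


Formula: hit rate = hits / (hits + misses) * 100
hit rate = 26878 / (26878 + 7893) * 100
hit rate = 26878 / 34771 * 100
hit rate = 77.3%

77.3%


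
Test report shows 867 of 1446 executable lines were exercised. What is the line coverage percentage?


Coverage = covered / total * 100
Coverage = 867 / 1446 * 100
Coverage = 59.96%

59.96%


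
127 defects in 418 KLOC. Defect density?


Defect density = defects / KLOC
Defect density = 127 / 418
Defect density = 0.304 defects/KLOC

0.304 defects/KLOC


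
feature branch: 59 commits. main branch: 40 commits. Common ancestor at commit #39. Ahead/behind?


Common ancestor: commit #39
feature commits after divergence: 59 - 39 = 20
main commits after divergence: 40 - 39 = 1
feature is 20 commits ahead of main
main is 1 commits ahead of feature

feature ahead: 20, main ahead: 1


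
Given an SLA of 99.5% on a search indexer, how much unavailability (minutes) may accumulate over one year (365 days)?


Formula: allowed downtime = period * (100 - SLA) / 100
Period (year (365 days)) = 525600 minutes
Unavailability fraction = (100 - 99.5) / 100
Allowed downtime = 525600 * (100 - 99.5) / 100
Allowed downtime = 2628.0 minutes

2628.0 minutes


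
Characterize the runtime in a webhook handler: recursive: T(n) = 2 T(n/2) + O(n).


Reasoning: master theorem case 2 (merge-sort recurrence)
Complexity: O(n log n)

O(n log n)


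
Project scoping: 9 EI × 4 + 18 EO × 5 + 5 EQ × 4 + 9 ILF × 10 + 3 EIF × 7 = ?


UFP = EI*4 + EO*5 + EQ*4 + ILF*10 + EIF*7
UFP = 9*4 + 18*5 + 5*4 + 9*10 + 3*7
UFP = 36 + 90 + 20 + 90 + 21
UFP = 257

257


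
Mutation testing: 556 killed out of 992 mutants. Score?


Mutation score = killed / total * 100
Mutation score = 556 / 992 * 100
Mutation score = 56.05%

56.05%


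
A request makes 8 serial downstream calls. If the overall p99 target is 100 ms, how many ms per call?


Formula: per_stage = total_budget / stages
per_stage = 100 / 8
per_stage = 12.5 ms

12.5 ms


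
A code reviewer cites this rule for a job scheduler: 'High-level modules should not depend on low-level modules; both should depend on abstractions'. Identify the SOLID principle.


This describes the Dependency Inversion Principle (DIP)

Dependency Inversion Principle (DIP)


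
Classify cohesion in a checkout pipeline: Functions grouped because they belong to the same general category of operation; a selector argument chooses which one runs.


Reasoning: Grouped by category of activity, not by data or sequence
Type: Logical cohesion

Logical cohesion


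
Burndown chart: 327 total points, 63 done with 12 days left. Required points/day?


Formula: Required rate = Remaining points / Days left
Remaining = 327 - 63 = 264 points
Required rate = 264 / 12 = 22.0 points/day

22.0 points/day


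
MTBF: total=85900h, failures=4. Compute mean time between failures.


Formula: MTBF = Total operating time / Number of failures
MTBF = 85900 / 4
MTBF = 21475.0 hours

21475.0 hours


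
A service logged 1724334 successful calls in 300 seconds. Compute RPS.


Formula: throughput = requests / seconds
throughput = 1724334 / 300
throughput = 5747.78 requests/second

5747.78 requests/second


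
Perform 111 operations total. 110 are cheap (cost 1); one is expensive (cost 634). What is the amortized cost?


Formula: Amortized cost = Total cost / Operations
Total cost = (110 * 1) + (1 * 634)
Total cost = 110 + 634 = 744
Amortized = 744 / 111 = 6.7027

6.7027


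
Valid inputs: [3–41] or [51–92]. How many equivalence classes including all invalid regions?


Valid ranges: [3,41] and [51,92]
Class 1: x < 3 — invalid
Class 2: 3 ≤ x ≤ 41 — valid
Class 3: 41 < x < 51 — invalid (gap between ranges)
Class 4: 51 ≤ x ≤ 92 — valid
Class 5: x > 92 — invalid
Total equivalence classes: 5

5 equivalence classes


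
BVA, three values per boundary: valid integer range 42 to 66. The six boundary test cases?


Range: [42, 66]
Boundaries: just below min, min, min+1, max-1, max, just above max
Values: [41, 42, 43, 65, 66, 67]

[41, 42, 43, 65, 66, 67]


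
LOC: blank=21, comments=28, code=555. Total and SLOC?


Total LOC = blank + comment + code
Total LOC = 21 + 28 + 555 = 604
SLOC (source only) = code = 555

Total LOC: 604, SLOC: 555


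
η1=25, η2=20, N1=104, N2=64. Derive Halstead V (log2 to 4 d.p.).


Formula: V = N * log2(η), where N = N1 + N2 and η = η1 + η2
η = 25 + 20 = 45
N = 104 + 64 = 168
log2(45) ≈ 5.4919
V = 168 * 5.4919 = 922.64

922.64


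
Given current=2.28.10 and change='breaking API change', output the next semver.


Current: 2.28.10
Change category: 'breaking API change' → major bump
SemVer rule: major bump → increment MAJOR, reset MINOR and PATCH to 0
New: 3.0.0

3.0.0


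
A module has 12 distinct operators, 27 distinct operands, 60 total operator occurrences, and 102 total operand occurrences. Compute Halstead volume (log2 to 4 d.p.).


Formula: V = N * log2(η), where N = N1 + N2 and η = η1 + η2
η = 12 + 27 = 39
N = 60 + 102 = 162
log2(39) ≈ 5.2854
V = 162 * 5.2854 = 856.23

856.23


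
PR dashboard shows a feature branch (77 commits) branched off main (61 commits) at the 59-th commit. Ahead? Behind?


Common ancestor: commit #59
feature commits after divergence: 77 - 59 = 18
main commits after divergence: 61 - 59 = 2
feature is 18 commits ahead of main
main is 2 commits ahead of feature

feature ahead: 18, main ahead: 2


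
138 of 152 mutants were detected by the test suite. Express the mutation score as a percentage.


Mutation score = killed / total * 100
Mutation score = 138 / 152 * 100
Mutation score = 90.79%

90.79%


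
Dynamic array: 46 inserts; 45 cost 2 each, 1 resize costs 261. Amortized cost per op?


Formula: Amortized cost = Total cost / Operations
Total cost = (45 * 2) + (1 * 261)
Total cost = 90 + 261 = 351
Amortized = 351 / 46 = 7.6304

7.6304


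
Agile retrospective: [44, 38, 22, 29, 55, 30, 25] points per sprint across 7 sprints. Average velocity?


Formula: Avg velocity = Total points / Number of sprints
Points: [44, 38, 22, 29, 55, 30, 25]
Sum = 44 + 38 + 22 + 29 + 55 + 30 + 25 = 243
Avg velocity = 243 / 7 = 34.71 points/sprint

34.71 points/sprint


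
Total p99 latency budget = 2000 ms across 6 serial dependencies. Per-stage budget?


Formula: per_stage = total_budget / stages
per_stage = 2000 / 6
per_stage = 333.33 ms

333.33 ms


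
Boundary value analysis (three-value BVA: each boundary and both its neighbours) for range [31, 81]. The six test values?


Range: [31, 81]
Boundaries: just below min, min, min+1, max-1, max, just above max
Values: [30, 31, 32, 80, 81, 82]

[30, 31, 32, 80, 81, 82]


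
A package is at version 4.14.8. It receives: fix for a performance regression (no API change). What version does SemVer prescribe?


Current: 4.14.8
Change category: 'fix for a performance regression (no API change)' → patch bump
SemVer rule: patch bump → increment PATCH (MAJOR and MINOR unchanged)
New: 4.14.9

4.14.9


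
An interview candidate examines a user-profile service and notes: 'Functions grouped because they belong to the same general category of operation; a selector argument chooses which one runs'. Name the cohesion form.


Reasoning: Grouped by category of activity, not by data or sequence
Type: Logical cohesion

Logical cohesion


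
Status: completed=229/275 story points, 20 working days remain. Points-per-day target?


Formula: Required rate = Remaining points / Days left
Remaining = 275 - 229 = 46 points
Required rate = 46 / 20 = 2.3 points/day

2.3 points/day


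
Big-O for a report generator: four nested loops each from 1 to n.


Reasoning: four levels of nesting
Complexity: O(n^4)

O(n^4)


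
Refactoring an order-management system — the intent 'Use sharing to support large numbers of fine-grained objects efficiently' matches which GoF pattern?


This matches the Flyweight pattern

Flyweight


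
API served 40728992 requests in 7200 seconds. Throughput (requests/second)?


Formula: throughput = requests / seconds
throughput = 40728992 / 7200
throughput = 5656.8 requests/second

5656.8 requests/second


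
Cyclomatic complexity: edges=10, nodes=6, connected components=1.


Formula: V(G) = E - N + 2P
V(G) = 10 - 6 + 2*1
V(G) = 4 + 2
V(G) = 6

6


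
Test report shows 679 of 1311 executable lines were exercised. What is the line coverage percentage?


Coverage = covered / total * 100
Coverage = 679 / 1311 * 100
Coverage = 51.79%

51.79%


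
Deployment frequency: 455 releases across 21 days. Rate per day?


Formula: deployments per day = releases / days
= 455 / 21
= 21.667 deploys/day
(equivalently, 151.67 deploys/week)

21.667 deploys/day


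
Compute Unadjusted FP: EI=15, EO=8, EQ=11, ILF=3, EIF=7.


UFP = EI*4 + EO*5 + EQ*4 + ILF*10 + EIF*7
UFP = 15*4 + 8*5 + 11*4 + 3*10 + 7*7
UFP = 60 + 40 + 44 + 30 + 49
UFP = 223

223


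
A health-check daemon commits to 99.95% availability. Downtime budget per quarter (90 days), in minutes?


Formula: allowed downtime = period * (100 - SLA) / 100
Period (quarter (90 days)) = 129600 minutes
Unavailability fraction = (100 - 99.95) / 100
Allowed downtime = 129600 * (100 - 99.95) / 100
Allowed downtime = 64.8 minutes

64.8 minutes


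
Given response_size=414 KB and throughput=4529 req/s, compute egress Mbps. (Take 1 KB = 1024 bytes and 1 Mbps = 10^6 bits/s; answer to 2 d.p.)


Formula: Mbps = payload_bytes * RPS * 8 / 1e6
Payload per request = 414 KB = 414 * 1024 = 423936 bytes
Total bytes/sec = 423936 * 4529 = 1920006144
Total bits/sec = 1920006144 * 8 = 15360049152
Mbps = 15360049152 / 1e6 = 15360.05

15360.05 Mbps


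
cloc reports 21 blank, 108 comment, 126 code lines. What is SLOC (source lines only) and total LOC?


Total LOC = blank + comment + code
Total LOC = 21 + 108 + 126 = 255
SLOC (source only) = code = 126

Total LOC: 255, SLOC: 126


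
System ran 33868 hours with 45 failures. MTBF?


Formula: MTBF = Total operating time / Number of failures
MTBF = 33868 / 45
MTBF = 752.62 hours

752.62 hours


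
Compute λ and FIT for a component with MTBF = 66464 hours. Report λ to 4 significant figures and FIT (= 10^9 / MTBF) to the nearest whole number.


Formula: λ = 1 / MTBF; FIT = λ × 1e9 = 1e9 / MTBF
λ = 1 / 66464 ≈ 1.505e-05 failures/hour
FIT = 1e9 / 66464 ≈ 15046 failures per 1e9 hours (nearest whole number)

λ = 1.505e-05 /h, FIT = 15046


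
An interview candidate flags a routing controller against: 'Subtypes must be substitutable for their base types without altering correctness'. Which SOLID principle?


This describes the Liskov Substitution Principle (LSP)

Liskov Substitution Principle (LSP)


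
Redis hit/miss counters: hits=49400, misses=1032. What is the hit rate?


Formula: hit rate = hits / (hits + misses) * 100
hit rate = 49400 / (49400 + 1032) * 100
hit rate = 49400 / 50432 * 100
hit rate = 97.95%

97.95%


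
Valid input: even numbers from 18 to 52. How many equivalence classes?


Constraint: even integers in [18, 52]
Class 1: x < 18 — out-of-range invalid
Class 2: x in [18,52] but odd — wrong type invalid
Class 3: x in [18,52] and even — valid
Class 4: x > 52 — out-of-range invalid
Total equivalence classes: 4

4 equivalence classes


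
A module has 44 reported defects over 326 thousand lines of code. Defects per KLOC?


Defect density = defects / KLOC
Defect density = 44 / 326
Defect density = 0.135 defects/KLOC

0.135 defects/KLOC


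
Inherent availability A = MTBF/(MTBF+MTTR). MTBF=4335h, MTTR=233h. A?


Availability = MTBF / (MTBF + MTTR)
Availability = 4335 / (4335 + 233)
Availability = 4335 / 4568
Availability = 94.8993%

94.8993%


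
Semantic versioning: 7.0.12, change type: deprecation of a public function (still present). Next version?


Current: 7.0.12
Change category: 'deprecation of a public function (still present)' → minor bump
SemVer rule: minor bump → increment MINOR, reset PATCH to 0 (MAJOR unchanged)
New: 7.1.0

7.1.0


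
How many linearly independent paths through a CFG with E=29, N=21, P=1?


Formula: V(G) = E - N + 2P
V(G) = 29 - 21 + 2*1
V(G) = 8 + 2
V(G) = 10

10


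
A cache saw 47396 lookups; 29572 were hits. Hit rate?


Formula: hit rate = hits / (hits + misses) * 100
hit rate = 29572 / (29572 + 17824) * 100
hit rate = 29572 / 47396 * 100
hit rate = 62.39%

62.39%


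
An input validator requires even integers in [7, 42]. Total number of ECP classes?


Constraint: even integers in [7, 42]
Class 1: x < 7 — out-of-range invalid
Class 2: x in [7,42] but odd — wrong type invalid
Class 3: x in [7,42] and even — valid
Class 4: x > 42 — out-of-range invalid
Total equivalence classes: 4

4 equivalence classes


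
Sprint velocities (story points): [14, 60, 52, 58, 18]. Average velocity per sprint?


Formula: Avg velocity = Total points / Number of sprints
Points: [14, 60, 52, 58, 18]
Sum = 14 + 60 + 52 + 58 + 18 = 202
Avg velocity = 202 / 5 = 40.4 points/sprint

40.4 points/sprint


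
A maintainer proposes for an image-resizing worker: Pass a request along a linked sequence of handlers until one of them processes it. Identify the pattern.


This matches the Chain of Responsibility pattern

Chain of Responsibility


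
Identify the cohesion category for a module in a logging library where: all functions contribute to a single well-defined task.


Reasoning: Best: single purpose
Type: Functional cohesion

Functional cohesion


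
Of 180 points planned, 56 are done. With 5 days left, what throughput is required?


Formula: Required rate = Remaining points / Days left
Remaining = 180 - 56 = 124 points
Required rate = 124 / 5 = 24.8 points/day

24.8 points/day


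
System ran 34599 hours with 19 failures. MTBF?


Formula: MTBF = Total operating time / Number of failures
MTBF = 34599 / 19
MTBF = 1821.0 hours

1821.0 hours


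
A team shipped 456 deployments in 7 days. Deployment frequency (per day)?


Formula: deployments per day = releases / days
= 456 / 7
= 65.143 deploys/day
(equivalently, 456.0 deploys/week)

65.143 deploys/day


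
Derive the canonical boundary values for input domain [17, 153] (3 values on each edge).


Range: [17, 153]
Boundaries: just below min, min, min+1, max-1, max, just above max
Values: [16, 17, 18, 152, 153, 154]

[16, 17, 18, 152, 153, 154]


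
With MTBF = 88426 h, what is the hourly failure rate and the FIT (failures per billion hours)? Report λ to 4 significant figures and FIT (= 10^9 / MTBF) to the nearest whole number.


Formula: λ = 1 / MTBF; FIT = λ × 1e9 = 1e9 / MTBF
λ = 1 / 88426 ≈ 1.131e-05 failures/hour
FIT = 1e9 / 88426 ≈ 11309 failures per 1e9 hours (nearest whole number)

λ = 1.131e-05 /h, FIT = 11309


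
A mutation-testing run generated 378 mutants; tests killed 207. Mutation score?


Mutation score = killed / total * 100
Mutation score = 207 / 378 * 100
Mutation score = 54.76%

54.76%


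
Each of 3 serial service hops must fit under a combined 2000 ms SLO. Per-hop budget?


Formula: per_stage = total_budget / stages
per_stage = 2000 / 3
per_stage = 666.67 ms

666.67 ms


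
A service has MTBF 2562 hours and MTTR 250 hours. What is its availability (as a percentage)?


Availability = MTBF / (MTBF + MTTR)
Availability = 2562 / (2562 + 250)
Availability = 2562 / 2812
Availability = 91.1095%

91.1095%


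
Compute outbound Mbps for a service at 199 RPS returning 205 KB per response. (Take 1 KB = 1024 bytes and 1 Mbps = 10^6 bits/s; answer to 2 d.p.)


Formula: Mbps = payload_bytes * RPS * 8 / 1e6
Payload per request = 205 KB = 205 * 1024 = 209920 bytes
Total bytes/sec = 209920 * 199 = 41774080
Total bits/sec = 41774080 * 8 = 334192640
Mbps = 334192640 / 1e6 = 334.19

334.19 Mbps


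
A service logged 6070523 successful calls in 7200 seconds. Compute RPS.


Formula: throughput = requests / seconds
throughput = 6070523 / 7200
throughput = 843.13 requests/second

843.13 requests/second


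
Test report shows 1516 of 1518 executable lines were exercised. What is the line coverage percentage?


Coverage = covered / total * 100
Coverage = 1516 / 1518 * 100
Coverage = 99.87%

99.87%


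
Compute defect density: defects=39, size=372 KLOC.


Defect density = defects / KLOC
Defect density = 39 / 372
Defect density = 0.105 defects/KLOC

0.105 defects/KLOC


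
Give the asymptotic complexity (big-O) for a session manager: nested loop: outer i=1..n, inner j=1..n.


Reasoning: n iterations times n iterations
Complexity: O(n^2)

O(n^2)


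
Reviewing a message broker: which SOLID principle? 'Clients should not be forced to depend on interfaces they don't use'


This describes the Interface Segregation Principle (ISP)

Interface Segregation Principle (ISP)


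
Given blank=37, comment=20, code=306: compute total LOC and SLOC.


Total LOC = blank + comment + code
Total LOC = 37 + 20 + 306 = 363
SLOC (source only) = code = 306

Total LOC: 363, SLOC: 306


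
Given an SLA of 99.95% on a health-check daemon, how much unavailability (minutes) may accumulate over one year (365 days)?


Formula: allowed downtime = period * (100 - SLA) / 100
Period (year (365 days)) = 525600 minutes
Unavailability fraction = (100 - 99.95) / 100
Allowed downtime = 525600 * (100 - 99.95) / 100
Allowed downtime = 262.8 minutes

262.8 minutes


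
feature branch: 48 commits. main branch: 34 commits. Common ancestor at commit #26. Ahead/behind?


Common ancestor: commit #26
feature commits after divergence: 48 - 26 = 22
main commits after divergence: 34 - 26 = 8
feature is 22 commits ahead of main
main is 8 commits ahead of feature

feature ahead: 22, main ahead: 8


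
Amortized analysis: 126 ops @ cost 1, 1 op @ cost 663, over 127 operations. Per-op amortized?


Formula: Amortized cost = Total cost / Operations
Total cost = (126 * 1) + (1 * 663)
Total cost = 126 + 663 = 789
Amortized = 789 / 127 = 6.2126

6.2126


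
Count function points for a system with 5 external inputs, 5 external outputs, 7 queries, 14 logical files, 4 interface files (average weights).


UFP = EI*4 + EO*5 + EQ*4 + ILF*10 + EIF*7
UFP = 5*4 + 5*5 + 7*4 + 14*10 + 4*7
UFP = 20 + 25 + 28 + 140 + 28
UFP = 241

241


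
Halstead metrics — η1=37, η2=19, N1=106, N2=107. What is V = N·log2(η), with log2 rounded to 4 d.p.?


Formula: V = N * log2(η), where N = N1 + N2 and η = η1 + η2
η = 37 + 19 = 56
N = 106 + 107 = 213
log2(56) ≈ 5.8074
V = 213 * 5.8074 = 1236.98

1236.98


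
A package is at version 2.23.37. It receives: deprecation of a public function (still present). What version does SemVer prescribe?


Current: 2.23.37
Change category: 'deprecation of a public function (still present)' → minor bump
SemVer rule: minor bump → increment MINOR, reset PATCH to 0 (MAJOR unchanged)
New: 2.24.0

2.24.0


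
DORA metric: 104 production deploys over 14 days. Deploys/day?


Formula: deployments per day = releases / days
= 104 / 14
= 7.429 deploys/day
(equivalently, 52.0 deploys/week)

7.429 deploys/day


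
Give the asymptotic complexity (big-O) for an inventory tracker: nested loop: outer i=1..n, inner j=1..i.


Reasoning: triangle: n(n+1)/2 ~ n^2/2
Complexity: O(n^2)

O(n^2)


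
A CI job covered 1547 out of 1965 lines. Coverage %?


Coverage = covered / total * 100
Coverage = 1547 / 1965 * 100
Coverage = 78.73%

78.73%


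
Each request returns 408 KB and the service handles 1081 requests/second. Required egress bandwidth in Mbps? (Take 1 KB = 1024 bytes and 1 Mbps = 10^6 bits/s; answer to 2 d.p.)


Formula: Mbps = payload_bytes * RPS * 8 / 1e6
Payload per request = 408 KB = 408 * 1024 = 417792 bytes
Total bytes/sec = 417792 * 1081 = 451633152
Total bits/sec = 451633152 * 8 = 3613065216
Mbps = 3613065216 / 1e6 = 3613.07

3613.07 Mbps


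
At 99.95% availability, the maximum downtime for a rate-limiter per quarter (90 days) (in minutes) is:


Formula: allowed downtime = period * (100 - SLA) / 100
Period (quarter (90 days)) = 129600 minutes
Unavailability fraction = (100 - 99.95) / 100
Allowed downtime = 129600 * (100 - 99.95) / 100
Allowed downtime = 64.8 minutes

64.8 minutes


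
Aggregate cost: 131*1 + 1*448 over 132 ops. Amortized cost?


Formula: Amortized cost = Total cost / Operations
Total cost = (131 * 1) + (1 * 448)
Total cost = 131 + 448 = 579
Amortized = 579 / 132 = 4.3864

4.3864


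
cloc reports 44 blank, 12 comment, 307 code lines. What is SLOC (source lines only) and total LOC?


Total LOC = blank + comment + code
Total LOC = 44 + 12 + 307 = 363
SLOC (source only) = code = 307

Total LOC: 363, SLOC: 307


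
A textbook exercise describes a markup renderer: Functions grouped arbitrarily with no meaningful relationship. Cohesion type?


Reasoning: Worst: random grouping
Type: Coincidental cohesion

Coincidental cohesion


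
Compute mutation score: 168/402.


Mutation score = killed / total * 100
Mutation score = 168 / 402 * 100
Mutation score = 41.79%

41.79%


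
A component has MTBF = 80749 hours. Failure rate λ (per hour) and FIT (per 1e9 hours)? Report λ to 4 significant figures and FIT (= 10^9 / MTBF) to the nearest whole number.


Formula: λ = 1 / MTBF; FIT = λ × 1e9 = 1e9 / MTBF
λ = 1 / 80749 ≈ 1.238e-05 failures/hour
FIT = 1e9 / 80749 ≈ 12384 failures per 1e9 hours (nearest whole number)

λ = 1.238e-05 /h, FIT = 12384


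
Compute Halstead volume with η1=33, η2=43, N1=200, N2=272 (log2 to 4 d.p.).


Formula: V = N * log2(η), where N = N1 + N2 and η = η1 + η2
η = 33 + 43 = 76
N = 200 + 272 = 472
log2(76) ≈ 6.2479
V = 472 * 6.2479 = 2949.01

2949.01


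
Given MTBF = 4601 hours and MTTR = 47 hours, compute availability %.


Availability = MTBF / (MTBF + MTTR)
Availability = 4601 / (4601 + 47)
Availability = 4601 / 4648
Availability = 98.9888%

98.9888%


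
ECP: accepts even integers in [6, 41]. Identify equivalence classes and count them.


Constraint: even integers in [6, 41]
Class 1: x < 6 — out-of-range invalid
Class 2: x in [6,41] but odd — wrong type invalid
Class 3: x in [6,41] and even — valid
Class 4: x > 41 — out-of-range invalid
Total equivalence classes: 4

4 equivalence classes


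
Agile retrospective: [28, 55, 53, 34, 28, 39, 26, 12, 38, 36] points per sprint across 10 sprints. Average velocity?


Formula: Avg velocity = Total points / Number of sprints
Points: [28, 55, 53, 34, 28, 39, 26, 12, 38, 36]
Sum = 28 + 55 + 53 + 34 + 28 + 39 + 26 + 12 + 38 + 36 = 349
Avg velocity = 349 / 10 = 34.9 points/sprint

34.9 points/sprint


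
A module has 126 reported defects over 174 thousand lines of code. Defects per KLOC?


Defect density = defects / KLOC
Defect density = 126 / 174
Defect density = 0.724 defects/KLOC

0.724 defects/KLOC


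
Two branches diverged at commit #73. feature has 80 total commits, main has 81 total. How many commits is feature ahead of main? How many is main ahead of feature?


Common ancestor: commit #73
feature commits after divergence: 80 - 73 = 7
main commits after divergence: 81 - 73 = 8
feature is 7 commits ahead of main
main is 8 commits ahead of feature

feature ahead: 7, main ahead: 8


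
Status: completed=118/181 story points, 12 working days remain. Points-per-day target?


Formula: Required rate = Remaining points / Days left
Remaining = 181 - 118 = 63 points
Required rate = 63 / 12 = 5.25 points/day

5.25 points/day


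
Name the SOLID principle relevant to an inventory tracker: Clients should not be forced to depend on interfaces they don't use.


This describes the Interface Segregation Principle (ISP)

Interface Segregation Principle (ISP)


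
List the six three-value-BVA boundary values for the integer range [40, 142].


Range: [40, 142]
Boundaries: just below min, min, min+1, max-1, max, just above max
Values: [39, 40, 41, 141, 142, 143]

[39, 40, 41, 141, 142, 143]


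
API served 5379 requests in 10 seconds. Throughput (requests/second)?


Formula: throughput = requests / seconds
throughput = 5379 / 10
throughput = 537.9 requests/second

537.9 requests/second


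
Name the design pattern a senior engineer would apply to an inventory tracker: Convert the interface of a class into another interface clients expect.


This matches the Adapter pattern

Adapter


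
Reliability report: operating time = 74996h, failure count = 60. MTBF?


Formula: MTBF = Total operating time / Number of failures
MTBF = 74996 / 60
MTBF = 1249.93 hours

1249.93 hours


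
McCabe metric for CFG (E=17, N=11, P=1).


Formula: V(G) = E - N + 2P
V(G) = 17 - 11 + 2*1
V(G) = 6 + 2
V(G) = 8

8


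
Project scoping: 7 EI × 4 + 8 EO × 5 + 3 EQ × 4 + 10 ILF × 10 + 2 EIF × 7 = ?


UFP = EI*4 + EO*5 + EQ*4 + ILF*10 + EIF*7
UFP = 7*4 + 8*5 + 3*4 + 10*10 + 2*7
UFP = 28 + 40 + 12 + 100 + 14
UFP = 194

194


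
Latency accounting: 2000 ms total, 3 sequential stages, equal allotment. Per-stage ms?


Formula: per_stage = total_budget / stages
per_stage = 2000 / 3
per_stage = 666.67 ms

666.67 ms


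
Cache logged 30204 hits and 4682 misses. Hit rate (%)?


Formula: hit rate = hits / (hits + misses) * 100
hit rate = 30204 / (30204 + 4682) * 100
hit rate = 30204 / 34886 * 100
hit rate = 86.58%

86.58%


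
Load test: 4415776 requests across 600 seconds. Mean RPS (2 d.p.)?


Formula: throughput = requests / seconds
throughput = 4415776 / 600
throughput = 7359.63 requests/second

7359.63 requests/second


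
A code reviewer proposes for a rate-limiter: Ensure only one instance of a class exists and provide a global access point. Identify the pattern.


This matches the Singleton pattern

Singleton


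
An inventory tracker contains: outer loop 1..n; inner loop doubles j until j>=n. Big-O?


Reasoning: linear outer times logarithmic inner
Complexity: O(n log n)

O(n log n)


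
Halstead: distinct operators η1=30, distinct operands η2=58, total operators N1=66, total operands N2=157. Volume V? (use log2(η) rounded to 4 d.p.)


Formula: V = N * log2(η), where N = N1 + N2 and η = η1 + η2
η = 30 + 58 = 88
N = 66 + 157 = 223
log2(88) ≈ 6.4594
V = 223 * 6.4594 = 1440.45

1440.45


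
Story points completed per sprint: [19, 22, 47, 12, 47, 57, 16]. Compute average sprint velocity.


Formula: Avg velocity = Total points / Number of sprints
Points: [19, 22, 47, 12, 47, 57, 16]
Sum = 19 + 22 + 47 + 12 + 47 + 57 + 16 = 220
Avg velocity = 220 / 7 = 31.43 points/sprint

31.43 points/sprint


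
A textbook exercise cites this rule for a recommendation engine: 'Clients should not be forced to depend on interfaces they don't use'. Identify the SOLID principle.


This describes the Interface Segregation Principle (ISP)

Interface Segregation Principle (ISP)


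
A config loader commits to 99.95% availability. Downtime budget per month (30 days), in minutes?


Formula: allowed downtime = period * (100 - SLA) / 100
Period (month (30 days)) = 43200 minutes
Unavailability fraction = (100 - 99.95) / 100
Allowed downtime = 43200 * (100 - 99.95) / 100
Allowed downtime = 21.6 minutes

21.6 minutes


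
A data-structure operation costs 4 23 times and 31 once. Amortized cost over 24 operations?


Formula: Amortized cost = Total cost / Operations
Total cost = (23 * 4) + (1 * 31)
Total cost = 92 + 31 = 123
Amortized = 123 / 24 = 5.125

5.125


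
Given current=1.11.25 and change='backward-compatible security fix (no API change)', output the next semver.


Current: 1.11.25
Change category: 'backward-compatible security fix (no API change)' → patch bump
SemVer rule: patch bump → increment PATCH (MAJOR and MINOR unchanged)
New: 1.11.26

1.11.26


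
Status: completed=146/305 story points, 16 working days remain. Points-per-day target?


Formula: Required rate = Remaining points / Days left
Remaining = 305 - 146 = 159 points
Required rate = 159 / 16 = 9.94 points/day

9.94 points/day


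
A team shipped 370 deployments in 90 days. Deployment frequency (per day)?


Formula: deployments per day = releases / days
= 370 / 90
= 4.111 deploys/day
(equivalently, 28.78 deploys/week)

4.111 deploys/day


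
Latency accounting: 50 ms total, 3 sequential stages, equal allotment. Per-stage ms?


Formula: per_stage = total_budget / stages
per_stage = 50 / 3
per_stage = 16.67 ms

16.67 ms


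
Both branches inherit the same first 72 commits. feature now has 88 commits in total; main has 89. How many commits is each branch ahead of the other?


Common ancestor: commit #72
feature commits after divergence: 88 - 72 = 16
main commits after divergence: 89 - 72 = 17
feature is 16 commits ahead of main
main is 17 commits ahead of feature

feature ahead: 16, main ahead: 17


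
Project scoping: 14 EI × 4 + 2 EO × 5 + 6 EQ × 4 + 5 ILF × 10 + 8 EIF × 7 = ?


UFP = EI*4 + EO*5 + EQ*4 + ILF*10 + EIF*7
UFP = 14*4 + 2*5 + 6*4 + 5*10 + 8*7
UFP = 56 + 10 + 24 + 50 + 56
UFP = 196

196


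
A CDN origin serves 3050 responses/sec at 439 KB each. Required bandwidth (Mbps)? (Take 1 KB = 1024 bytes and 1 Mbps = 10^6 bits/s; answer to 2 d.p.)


Formula: Mbps = payload_bytes * RPS * 8 / 1e6
Payload per request = 439 KB = 439 * 1024 = 449536 bytes
Total bytes/sec = 449536 * 3050 = 1371084800
Total bits/sec = 1371084800 * 8 = 10968678400
Mbps = 10968678400 / 1e6 = 10968.68

10968.68 Mbps


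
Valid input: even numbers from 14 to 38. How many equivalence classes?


Constraint: even integers in [14, 38]
Class 1: x < 14 — out-of-range invalid
Class 2: x in [14,38] but odd — wrong type invalid
Class 3: x in [14,38] and even — valid
Class 4: x > 38 — out-of-range invalid
Total equivalence classes: 4

4 equivalence classes


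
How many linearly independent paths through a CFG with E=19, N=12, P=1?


Formula: V(G) = E - N + 2P
V(G) = 19 - 12 + 2*1
V(G) = 7 + 2
V(G) = 9

9


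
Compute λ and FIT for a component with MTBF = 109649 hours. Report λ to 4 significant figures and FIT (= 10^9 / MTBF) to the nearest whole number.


Formula: λ = 1 / MTBF; FIT = λ × 1e9 = 1e9 / MTBF
λ = 1 / 109649 ≈ 9.120e-06 failures/hour
FIT = 1e9 / 109649 ≈ 9120 failures per 1e9 hours (nearest whole number)

λ = 9.120e-06 /h, FIT = 9120


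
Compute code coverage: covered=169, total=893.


Coverage = covered / total * 100
Coverage = 169 / 893 * 100
Coverage = 18.92%

18.92%


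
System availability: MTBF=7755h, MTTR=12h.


Availability = MTBF / (MTBF + MTTR)
Availability = 7755 / (7755 + 12)
Availability = 7755 / 7767
Availability = 99.8455%

99.8455%
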